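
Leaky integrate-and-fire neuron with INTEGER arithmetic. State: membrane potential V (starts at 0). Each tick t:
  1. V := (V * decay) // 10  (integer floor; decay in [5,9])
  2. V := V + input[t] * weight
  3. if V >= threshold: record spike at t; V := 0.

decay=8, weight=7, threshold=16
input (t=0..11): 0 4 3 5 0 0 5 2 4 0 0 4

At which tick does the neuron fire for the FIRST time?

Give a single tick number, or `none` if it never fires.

t=0: input=0 -> V=0
t=1: input=4 -> V=0 FIRE
t=2: input=3 -> V=0 FIRE
t=3: input=5 -> V=0 FIRE
t=4: input=0 -> V=0
t=5: input=0 -> V=0
t=6: input=5 -> V=0 FIRE
t=7: input=2 -> V=14
t=8: input=4 -> V=0 FIRE
t=9: input=0 -> V=0
t=10: input=0 -> V=0
t=11: input=4 -> V=0 FIRE

Answer: 1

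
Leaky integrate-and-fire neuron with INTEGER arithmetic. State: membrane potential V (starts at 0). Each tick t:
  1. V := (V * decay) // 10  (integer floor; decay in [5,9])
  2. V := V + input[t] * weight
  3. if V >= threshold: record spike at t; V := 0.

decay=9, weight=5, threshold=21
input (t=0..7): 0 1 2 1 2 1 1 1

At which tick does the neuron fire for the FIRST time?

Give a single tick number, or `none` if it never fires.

Answer: 4

Derivation:
t=0: input=0 -> V=0
t=1: input=1 -> V=5
t=2: input=2 -> V=14
t=3: input=1 -> V=17
t=4: input=2 -> V=0 FIRE
t=5: input=1 -> V=5
t=6: input=1 -> V=9
t=7: input=1 -> V=13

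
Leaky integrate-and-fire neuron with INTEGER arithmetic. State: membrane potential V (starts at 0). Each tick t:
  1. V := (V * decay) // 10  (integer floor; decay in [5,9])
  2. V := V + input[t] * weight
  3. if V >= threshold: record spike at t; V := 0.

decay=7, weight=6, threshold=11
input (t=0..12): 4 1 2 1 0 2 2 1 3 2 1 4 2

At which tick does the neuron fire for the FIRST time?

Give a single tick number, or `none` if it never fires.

t=0: input=4 -> V=0 FIRE
t=1: input=1 -> V=6
t=2: input=2 -> V=0 FIRE
t=3: input=1 -> V=6
t=4: input=0 -> V=4
t=5: input=2 -> V=0 FIRE
t=6: input=2 -> V=0 FIRE
t=7: input=1 -> V=6
t=8: input=3 -> V=0 FIRE
t=9: input=2 -> V=0 FIRE
t=10: input=1 -> V=6
t=11: input=4 -> V=0 FIRE
t=12: input=2 -> V=0 FIRE

Answer: 0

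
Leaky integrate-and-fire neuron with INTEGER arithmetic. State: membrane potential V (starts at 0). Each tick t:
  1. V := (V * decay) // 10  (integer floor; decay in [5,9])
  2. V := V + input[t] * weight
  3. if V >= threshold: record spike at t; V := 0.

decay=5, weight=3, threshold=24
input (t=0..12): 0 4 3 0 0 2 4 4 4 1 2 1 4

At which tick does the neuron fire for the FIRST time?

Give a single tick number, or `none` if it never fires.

Answer: none

Derivation:
t=0: input=0 -> V=0
t=1: input=4 -> V=12
t=2: input=3 -> V=15
t=3: input=0 -> V=7
t=4: input=0 -> V=3
t=5: input=2 -> V=7
t=6: input=4 -> V=15
t=7: input=4 -> V=19
t=8: input=4 -> V=21
t=9: input=1 -> V=13
t=10: input=2 -> V=12
t=11: input=1 -> V=9
t=12: input=4 -> V=16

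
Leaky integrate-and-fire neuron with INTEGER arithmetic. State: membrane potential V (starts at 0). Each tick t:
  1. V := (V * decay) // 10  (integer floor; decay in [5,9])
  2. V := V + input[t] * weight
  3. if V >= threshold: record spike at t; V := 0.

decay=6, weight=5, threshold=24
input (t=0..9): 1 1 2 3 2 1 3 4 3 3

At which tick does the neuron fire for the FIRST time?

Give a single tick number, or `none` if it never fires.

Answer: 6

Derivation:
t=0: input=1 -> V=5
t=1: input=1 -> V=8
t=2: input=2 -> V=14
t=3: input=3 -> V=23
t=4: input=2 -> V=23
t=5: input=1 -> V=18
t=6: input=3 -> V=0 FIRE
t=7: input=4 -> V=20
t=8: input=3 -> V=0 FIRE
t=9: input=3 -> V=15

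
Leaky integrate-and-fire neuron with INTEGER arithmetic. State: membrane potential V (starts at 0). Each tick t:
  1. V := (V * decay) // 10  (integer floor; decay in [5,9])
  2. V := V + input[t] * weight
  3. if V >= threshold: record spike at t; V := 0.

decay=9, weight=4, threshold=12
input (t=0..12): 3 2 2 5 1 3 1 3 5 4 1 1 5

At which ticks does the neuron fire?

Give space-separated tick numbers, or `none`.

Answer: 0 2 3 5 7 8 9 12

Derivation:
t=0: input=3 -> V=0 FIRE
t=1: input=2 -> V=8
t=2: input=2 -> V=0 FIRE
t=3: input=5 -> V=0 FIRE
t=4: input=1 -> V=4
t=5: input=3 -> V=0 FIRE
t=6: input=1 -> V=4
t=7: input=3 -> V=0 FIRE
t=8: input=5 -> V=0 FIRE
t=9: input=4 -> V=0 FIRE
t=10: input=1 -> V=4
t=11: input=1 -> V=7
t=12: input=5 -> V=0 FIRE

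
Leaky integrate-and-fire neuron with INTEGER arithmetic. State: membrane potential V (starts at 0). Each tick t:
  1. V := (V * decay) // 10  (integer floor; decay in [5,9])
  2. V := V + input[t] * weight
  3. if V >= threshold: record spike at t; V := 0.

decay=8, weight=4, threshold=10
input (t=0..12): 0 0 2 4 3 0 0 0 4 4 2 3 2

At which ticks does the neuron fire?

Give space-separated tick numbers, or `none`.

t=0: input=0 -> V=0
t=1: input=0 -> V=0
t=2: input=2 -> V=8
t=3: input=4 -> V=0 FIRE
t=4: input=3 -> V=0 FIRE
t=5: input=0 -> V=0
t=6: input=0 -> V=0
t=7: input=0 -> V=0
t=8: input=4 -> V=0 FIRE
t=9: input=4 -> V=0 FIRE
t=10: input=2 -> V=8
t=11: input=3 -> V=0 FIRE
t=12: input=2 -> V=8

Answer: 3 4 8 9 11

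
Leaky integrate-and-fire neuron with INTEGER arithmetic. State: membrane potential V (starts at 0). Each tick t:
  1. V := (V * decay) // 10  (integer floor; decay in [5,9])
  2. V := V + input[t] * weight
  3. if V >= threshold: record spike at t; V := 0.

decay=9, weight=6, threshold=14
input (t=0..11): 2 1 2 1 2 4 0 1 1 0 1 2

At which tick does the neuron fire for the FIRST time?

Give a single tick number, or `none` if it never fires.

Answer: 1

Derivation:
t=0: input=2 -> V=12
t=1: input=1 -> V=0 FIRE
t=2: input=2 -> V=12
t=3: input=1 -> V=0 FIRE
t=4: input=2 -> V=12
t=5: input=4 -> V=0 FIRE
t=6: input=0 -> V=0
t=7: input=1 -> V=6
t=8: input=1 -> V=11
t=9: input=0 -> V=9
t=10: input=1 -> V=0 FIRE
t=11: input=2 -> V=12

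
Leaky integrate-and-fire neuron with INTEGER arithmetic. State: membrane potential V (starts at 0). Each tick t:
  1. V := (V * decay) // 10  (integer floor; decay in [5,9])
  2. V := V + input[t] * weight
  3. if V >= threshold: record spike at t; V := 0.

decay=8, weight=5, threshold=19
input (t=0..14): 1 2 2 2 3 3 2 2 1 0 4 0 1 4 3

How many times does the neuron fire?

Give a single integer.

t=0: input=1 -> V=5
t=1: input=2 -> V=14
t=2: input=2 -> V=0 FIRE
t=3: input=2 -> V=10
t=4: input=3 -> V=0 FIRE
t=5: input=3 -> V=15
t=6: input=2 -> V=0 FIRE
t=7: input=2 -> V=10
t=8: input=1 -> V=13
t=9: input=0 -> V=10
t=10: input=4 -> V=0 FIRE
t=11: input=0 -> V=0
t=12: input=1 -> V=5
t=13: input=4 -> V=0 FIRE
t=14: input=3 -> V=15

Answer: 5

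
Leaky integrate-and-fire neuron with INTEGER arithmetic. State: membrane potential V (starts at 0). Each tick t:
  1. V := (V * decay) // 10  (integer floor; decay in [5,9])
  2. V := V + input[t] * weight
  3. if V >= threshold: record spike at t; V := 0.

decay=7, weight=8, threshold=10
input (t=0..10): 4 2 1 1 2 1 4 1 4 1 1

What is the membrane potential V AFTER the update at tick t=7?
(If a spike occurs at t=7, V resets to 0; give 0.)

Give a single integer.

Answer: 8

Derivation:
t=0: input=4 -> V=0 FIRE
t=1: input=2 -> V=0 FIRE
t=2: input=1 -> V=8
t=3: input=1 -> V=0 FIRE
t=4: input=2 -> V=0 FIRE
t=5: input=1 -> V=8
t=6: input=4 -> V=0 FIRE
t=7: input=1 -> V=8
t=8: input=4 -> V=0 FIRE
t=9: input=1 -> V=8
t=10: input=1 -> V=0 FIRE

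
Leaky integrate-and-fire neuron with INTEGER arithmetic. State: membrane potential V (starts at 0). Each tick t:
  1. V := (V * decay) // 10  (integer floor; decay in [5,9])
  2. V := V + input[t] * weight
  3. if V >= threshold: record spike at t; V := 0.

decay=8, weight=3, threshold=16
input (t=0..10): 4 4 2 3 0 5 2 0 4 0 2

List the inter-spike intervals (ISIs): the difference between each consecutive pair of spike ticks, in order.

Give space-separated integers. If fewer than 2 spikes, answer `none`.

t=0: input=4 -> V=12
t=1: input=4 -> V=0 FIRE
t=2: input=2 -> V=6
t=3: input=3 -> V=13
t=4: input=0 -> V=10
t=5: input=5 -> V=0 FIRE
t=6: input=2 -> V=6
t=7: input=0 -> V=4
t=8: input=4 -> V=15
t=9: input=0 -> V=12
t=10: input=2 -> V=15

Answer: 4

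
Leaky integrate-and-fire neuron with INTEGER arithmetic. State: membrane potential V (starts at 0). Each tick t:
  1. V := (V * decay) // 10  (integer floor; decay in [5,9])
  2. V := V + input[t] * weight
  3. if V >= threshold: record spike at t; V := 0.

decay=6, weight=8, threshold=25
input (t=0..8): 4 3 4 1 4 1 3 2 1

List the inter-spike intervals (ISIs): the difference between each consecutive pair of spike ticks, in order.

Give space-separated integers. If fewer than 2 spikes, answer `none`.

Answer: 2 2 2

Derivation:
t=0: input=4 -> V=0 FIRE
t=1: input=3 -> V=24
t=2: input=4 -> V=0 FIRE
t=3: input=1 -> V=8
t=4: input=4 -> V=0 FIRE
t=5: input=1 -> V=8
t=6: input=3 -> V=0 FIRE
t=7: input=2 -> V=16
t=8: input=1 -> V=17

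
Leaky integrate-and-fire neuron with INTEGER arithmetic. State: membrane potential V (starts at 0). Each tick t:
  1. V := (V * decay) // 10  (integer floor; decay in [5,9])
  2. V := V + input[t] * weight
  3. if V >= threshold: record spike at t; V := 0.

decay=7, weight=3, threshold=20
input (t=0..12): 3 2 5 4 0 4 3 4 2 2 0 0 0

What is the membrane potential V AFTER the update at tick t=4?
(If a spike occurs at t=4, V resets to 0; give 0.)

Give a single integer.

Answer: 8

Derivation:
t=0: input=3 -> V=9
t=1: input=2 -> V=12
t=2: input=5 -> V=0 FIRE
t=3: input=4 -> V=12
t=4: input=0 -> V=8
t=5: input=4 -> V=17
t=6: input=3 -> V=0 FIRE
t=7: input=4 -> V=12
t=8: input=2 -> V=14
t=9: input=2 -> V=15
t=10: input=0 -> V=10
t=11: input=0 -> V=7
t=12: input=0 -> V=4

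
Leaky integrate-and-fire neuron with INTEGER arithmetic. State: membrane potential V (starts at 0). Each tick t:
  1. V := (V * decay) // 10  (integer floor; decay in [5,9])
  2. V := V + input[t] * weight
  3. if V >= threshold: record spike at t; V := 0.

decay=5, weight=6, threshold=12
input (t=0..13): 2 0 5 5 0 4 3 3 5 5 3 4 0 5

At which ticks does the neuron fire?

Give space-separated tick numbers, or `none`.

t=0: input=2 -> V=0 FIRE
t=1: input=0 -> V=0
t=2: input=5 -> V=0 FIRE
t=3: input=5 -> V=0 FIRE
t=4: input=0 -> V=0
t=5: input=4 -> V=0 FIRE
t=6: input=3 -> V=0 FIRE
t=7: input=3 -> V=0 FIRE
t=8: input=5 -> V=0 FIRE
t=9: input=5 -> V=0 FIRE
t=10: input=3 -> V=0 FIRE
t=11: input=4 -> V=0 FIRE
t=12: input=0 -> V=0
t=13: input=5 -> V=0 FIRE

Answer: 0 2 3 5 6 7 8 9 10 11 13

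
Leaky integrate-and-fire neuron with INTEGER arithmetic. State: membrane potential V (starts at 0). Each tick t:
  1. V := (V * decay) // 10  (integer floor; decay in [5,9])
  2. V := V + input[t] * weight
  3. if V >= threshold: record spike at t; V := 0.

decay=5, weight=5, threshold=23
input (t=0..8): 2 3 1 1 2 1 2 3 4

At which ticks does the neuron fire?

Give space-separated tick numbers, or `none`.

t=0: input=2 -> V=10
t=1: input=3 -> V=20
t=2: input=1 -> V=15
t=3: input=1 -> V=12
t=4: input=2 -> V=16
t=5: input=1 -> V=13
t=6: input=2 -> V=16
t=7: input=3 -> V=0 FIRE
t=8: input=4 -> V=20

Answer: 7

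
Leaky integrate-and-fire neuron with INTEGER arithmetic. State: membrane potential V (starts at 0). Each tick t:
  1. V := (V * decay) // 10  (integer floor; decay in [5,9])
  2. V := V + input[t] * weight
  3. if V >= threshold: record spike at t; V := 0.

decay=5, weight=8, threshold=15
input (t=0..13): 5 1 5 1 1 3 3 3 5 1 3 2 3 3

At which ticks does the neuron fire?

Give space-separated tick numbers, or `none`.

t=0: input=5 -> V=0 FIRE
t=1: input=1 -> V=8
t=2: input=5 -> V=0 FIRE
t=3: input=1 -> V=8
t=4: input=1 -> V=12
t=5: input=3 -> V=0 FIRE
t=6: input=3 -> V=0 FIRE
t=7: input=3 -> V=0 FIRE
t=8: input=5 -> V=0 FIRE
t=9: input=1 -> V=8
t=10: input=3 -> V=0 FIRE
t=11: input=2 -> V=0 FIRE
t=12: input=3 -> V=0 FIRE
t=13: input=3 -> V=0 FIRE

Answer: 0 2 5 6 7 8 10 11 12 13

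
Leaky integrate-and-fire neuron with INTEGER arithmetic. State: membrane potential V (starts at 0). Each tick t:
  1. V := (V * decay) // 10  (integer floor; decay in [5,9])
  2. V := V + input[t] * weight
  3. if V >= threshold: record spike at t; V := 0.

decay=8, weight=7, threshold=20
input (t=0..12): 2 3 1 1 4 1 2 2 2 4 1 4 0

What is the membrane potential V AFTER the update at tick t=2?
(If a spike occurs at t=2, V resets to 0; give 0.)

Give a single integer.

Answer: 7

Derivation:
t=0: input=2 -> V=14
t=1: input=3 -> V=0 FIRE
t=2: input=1 -> V=7
t=3: input=1 -> V=12
t=4: input=4 -> V=0 FIRE
t=5: input=1 -> V=7
t=6: input=2 -> V=19
t=7: input=2 -> V=0 FIRE
t=8: input=2 -> V=14
t=9: input=4 -> V=0 FIRE
t=10: input=1 -> V=7
t=11: input=4 -> V=0 FIRE
t=12: input=0 -> V=0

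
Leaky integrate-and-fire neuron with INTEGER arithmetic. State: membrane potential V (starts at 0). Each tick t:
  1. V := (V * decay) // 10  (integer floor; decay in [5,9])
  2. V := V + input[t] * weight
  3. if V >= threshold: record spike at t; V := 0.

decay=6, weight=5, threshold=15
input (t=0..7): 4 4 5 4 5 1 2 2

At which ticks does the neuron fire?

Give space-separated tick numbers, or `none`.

t=0: input=4 -> V=0 FIRE
t=1: input=4 -> V=0 FIRE
t=2: input=5 -> V=0 FIRE
t=3: input=4 -> V=0 FIRE
t=4: input=5 -> V=0 FIRE
t=5: input=1 -> V=5
t=6: input=2 -> V=13
t=7: input=2 -> V=0 FIRE

Answer: 0 1 2 3 4 7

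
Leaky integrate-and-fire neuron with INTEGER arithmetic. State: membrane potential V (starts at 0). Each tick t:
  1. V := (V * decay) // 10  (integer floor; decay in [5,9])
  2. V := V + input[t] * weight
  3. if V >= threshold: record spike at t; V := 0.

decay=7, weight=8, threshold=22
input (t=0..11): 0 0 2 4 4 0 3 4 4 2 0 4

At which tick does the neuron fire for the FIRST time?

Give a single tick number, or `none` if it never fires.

t=0: input=0 -> V=0
t=1: input=0 -> V=0
t=2: input=2 -> V=16
t=3: input=4 -> V=0 FIRE
t=4: input=4 -> V=0 FIRE
t=5: input=0 -> V=0
t=6: input=3 -> V=0 FIRE
t=7: input=4 -> V=0 FIRE
t=8: input=4 -> V=0 FIRE
t=9: input=2 -> V=16
t=10: input=0 -> V=11
t=11: input=4 -> V=0 FIRE

Answer: 3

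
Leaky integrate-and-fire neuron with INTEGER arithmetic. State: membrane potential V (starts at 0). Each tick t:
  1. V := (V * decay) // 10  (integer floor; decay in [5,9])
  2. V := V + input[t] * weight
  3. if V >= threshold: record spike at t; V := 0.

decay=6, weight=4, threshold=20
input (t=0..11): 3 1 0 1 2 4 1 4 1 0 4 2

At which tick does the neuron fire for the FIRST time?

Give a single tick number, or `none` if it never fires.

t=0: input=3 -> V=12
t=1: input=1 -> V=11
t=2: input=0 -> V=6
t=3: input=1 -> V=7
t=4: input=2 -> V=12
t=5: input=4 -> V=0 FIRE
t=6: input=1 -> V=4
t=7: input=4 -> V=18
t=8: input=1 -> V=14
t=9: input=0 -> V=8
t=10: input=4 -> V=0 FIRE
t=11: input=2 -> V=8

Answer: 5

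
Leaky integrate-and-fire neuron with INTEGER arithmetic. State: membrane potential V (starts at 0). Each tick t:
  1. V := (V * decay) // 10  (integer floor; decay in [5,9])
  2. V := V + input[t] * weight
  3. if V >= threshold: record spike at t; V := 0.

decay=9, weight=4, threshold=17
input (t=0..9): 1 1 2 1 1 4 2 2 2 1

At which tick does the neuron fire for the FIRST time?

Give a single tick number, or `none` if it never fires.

Answer: 4

Derivation:
t=0: input=1 -> V=4
t=1: input=1 -> V=7
t=2: input=2 -> V=14
t=3: input=1 -> V=16
t=4: input=1 -> V=0 FIRE
t=5: input=4 -> V=16
t=6: input=2 -> V=0 FIRE
t=7: input=2 -> V=8
t=8: input=2 -> V=15
t=9: input=1 -> V=0 FIRE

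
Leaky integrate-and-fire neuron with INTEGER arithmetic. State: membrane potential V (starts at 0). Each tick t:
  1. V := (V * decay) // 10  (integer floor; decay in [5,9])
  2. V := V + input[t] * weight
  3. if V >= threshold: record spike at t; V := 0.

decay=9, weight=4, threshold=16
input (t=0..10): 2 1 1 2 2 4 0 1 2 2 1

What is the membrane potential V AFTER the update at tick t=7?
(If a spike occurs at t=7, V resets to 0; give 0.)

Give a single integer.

Answer: 4

Derivation:
t=0: input=2 -> V=8
t=1: input=1 -> V=11
t=2: input=1 -> V=13
t=3: input=2 -> V=0 FIRE
t=4: input=2 -> V=8
t=5: input=4 -> V=0 FIRE
t=6: input=0 -> V=0
t=7: input=1 -> V=4
t=8: input=2 -> V=11
t=9: input=2 -> V=0 FIRE
t=10: input=1 -> V=4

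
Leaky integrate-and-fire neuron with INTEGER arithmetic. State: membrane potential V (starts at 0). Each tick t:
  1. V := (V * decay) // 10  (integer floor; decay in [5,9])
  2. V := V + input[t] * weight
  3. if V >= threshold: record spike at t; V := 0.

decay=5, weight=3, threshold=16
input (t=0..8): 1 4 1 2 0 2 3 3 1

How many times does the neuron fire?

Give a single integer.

t=0: input=1 -> V=3
t=1: input=4 -> V=13
t=2: input=1 -> V=9
t=3: input=2 -> V=10
t=4: input=0 -> V=5
t=5: input=2 -> V=8
t=6: input=3 -> V=13
t=7: input=3 -> V=15
t=8: input=1 -> V=10

Answer: 0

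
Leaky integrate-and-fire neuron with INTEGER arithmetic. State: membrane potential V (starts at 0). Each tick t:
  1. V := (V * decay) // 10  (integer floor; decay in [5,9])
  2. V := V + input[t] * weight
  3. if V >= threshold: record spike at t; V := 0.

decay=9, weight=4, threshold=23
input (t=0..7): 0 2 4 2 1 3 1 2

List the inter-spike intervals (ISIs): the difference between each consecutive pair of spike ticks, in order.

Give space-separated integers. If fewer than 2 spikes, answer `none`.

Answer: 5

Derivation:
t=0: input=0 -> V=0
t=1: input=2 -> V=8
t=2: input=4 -> V=0 FIRE
t=3: input=2 -> V=8
t=4: input=1 -> V=11
t=5: input=3 -> V=21
t=6: input=1 -> V=22
t=7: input=2 -> V=0 FIRE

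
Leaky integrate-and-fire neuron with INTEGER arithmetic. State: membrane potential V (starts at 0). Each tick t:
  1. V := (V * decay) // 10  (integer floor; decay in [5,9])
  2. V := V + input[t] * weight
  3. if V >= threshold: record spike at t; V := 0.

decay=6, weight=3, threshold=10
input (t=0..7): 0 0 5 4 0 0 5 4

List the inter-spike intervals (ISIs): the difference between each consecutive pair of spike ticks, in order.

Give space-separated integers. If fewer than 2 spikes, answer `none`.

t=0: input=0 -> V=0
t=1: input=0 -> V=0
t=2: input=5 -> V=0 FIRE
t=3: input=4 -> V=0 FIRE
t=4: input=0 -> V=0
t=5: input=0 -> V=0
t=6: input=5 -> V=0 FIRE
t=7: input=4 -> V=0 FIRE

Answer: 1 3 1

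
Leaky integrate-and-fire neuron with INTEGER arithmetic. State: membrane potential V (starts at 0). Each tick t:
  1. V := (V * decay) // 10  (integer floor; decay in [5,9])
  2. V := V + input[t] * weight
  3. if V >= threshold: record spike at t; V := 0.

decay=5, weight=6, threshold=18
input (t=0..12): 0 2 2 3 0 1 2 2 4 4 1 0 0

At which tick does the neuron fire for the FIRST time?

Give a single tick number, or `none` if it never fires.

t=0: input=0 -> V=0
t=1: input=2 -> V=12
t=2: input=2 -> V=0 FIRE
t=3: input=3 -> V=0 FIRE
t=4: input=0 -> V=0
t=5: input=1 -> V=6
t=6: input=2 -> V=15
t=7: input=2 -> V=0 FIRE
t=8: input=4 -> V=0 FIRE
t=9: input=4 -> V=0 FIRE
t=10: input=1 -> V=6
t=11: input=0 -> V=3
t=12: input=0 -> V=1

Answer: 2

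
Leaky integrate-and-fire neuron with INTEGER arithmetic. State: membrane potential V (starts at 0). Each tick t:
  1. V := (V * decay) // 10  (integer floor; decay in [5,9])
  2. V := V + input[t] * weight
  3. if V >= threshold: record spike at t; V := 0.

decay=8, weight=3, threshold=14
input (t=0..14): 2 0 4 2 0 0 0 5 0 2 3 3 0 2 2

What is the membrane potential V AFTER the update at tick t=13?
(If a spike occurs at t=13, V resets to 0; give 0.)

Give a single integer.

Answer: 6

Derivation:
t=0: input=2 -> V=6
t=1: input=0 -> V=4
t=2: input=4 -> V=0 FIRE
t=3: input=2 -> V=6
t=4: input=0 -> V=4
t=5: input=0 -> V=3
t=6: input=0 -> V=2
t=7: input=5 -> V=0 FIRE
t=8: input=0 -> V=0
t=9: input=2 -> V=6
t=10: input=3 -> V=13
t=11: input=3 -> V=0 FIRE
t=12: input=0 -> V=0
t=13: input=2 -> V=6
t=14: input=2 -> V=10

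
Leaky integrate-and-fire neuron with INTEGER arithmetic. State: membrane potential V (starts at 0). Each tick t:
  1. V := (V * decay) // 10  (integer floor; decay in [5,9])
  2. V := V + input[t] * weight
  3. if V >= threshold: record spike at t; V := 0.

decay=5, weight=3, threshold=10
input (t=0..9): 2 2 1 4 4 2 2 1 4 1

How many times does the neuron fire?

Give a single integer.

Answer: 3

Derivation:
t=0: input=2 -> V=6
t=1: input=2 -> V=9
t=2: input=1 -> V=7
t=3: input=4 -> V=0 FIRE
t=4: input=4 -> V=0 FIRE
t=5: input=2 -> V=6
t=6: input=2 -> V=9
t=7: input=1 -> V=7
t=8: input=4 -> V=0 FIRE
t=9: input=1 -> V=3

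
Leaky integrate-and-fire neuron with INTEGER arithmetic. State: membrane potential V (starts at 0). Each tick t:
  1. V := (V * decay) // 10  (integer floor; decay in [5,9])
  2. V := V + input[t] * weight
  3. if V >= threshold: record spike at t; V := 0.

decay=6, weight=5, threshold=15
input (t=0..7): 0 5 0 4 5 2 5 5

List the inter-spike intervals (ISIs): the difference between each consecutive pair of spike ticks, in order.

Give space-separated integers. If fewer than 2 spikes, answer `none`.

Answer: 2 1 2 1

Derivation:
t=0: input=0 -> V=0
t=1: input=5 -> V=0 FIRE
t=2: input=0 -> V=0
t=3: input=4 -> V=0 FIRE
t=4: input=5 -> V=0 FIRE
t=5: input=2 -> V=10
t=6: input=5 -> V=0 FIRE
t=7: input=5 -> V=0 FIRE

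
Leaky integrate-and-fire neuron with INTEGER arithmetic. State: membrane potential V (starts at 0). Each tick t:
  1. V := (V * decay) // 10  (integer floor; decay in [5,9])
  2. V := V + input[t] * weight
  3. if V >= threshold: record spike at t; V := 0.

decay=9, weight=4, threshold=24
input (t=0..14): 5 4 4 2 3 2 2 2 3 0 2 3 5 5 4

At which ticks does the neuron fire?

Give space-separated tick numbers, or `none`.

t=0: input=5 -> V=20
t=1: input=4 -> V=0 FIRE
t=2: input=4 -> V=16
t=3: input=2 -> V=22
t=4: input=3 -> V=0 FIRE
t=5: input=2 -> V=8
t=6: input=2 -> V=15
t=7: input=2 -> V=21
t=8: input=3 -> V=0 FIRE
t=9: input=0 -> V=0
t=10: input=2 -> V=8
t=11: input=3 -> V=19
t=12: input=5 -> V=0 FIRE
t=13: input=5 -> V=20
t=14: input=4 -> V=0 FIRE

Answer: 1 4 8 12 14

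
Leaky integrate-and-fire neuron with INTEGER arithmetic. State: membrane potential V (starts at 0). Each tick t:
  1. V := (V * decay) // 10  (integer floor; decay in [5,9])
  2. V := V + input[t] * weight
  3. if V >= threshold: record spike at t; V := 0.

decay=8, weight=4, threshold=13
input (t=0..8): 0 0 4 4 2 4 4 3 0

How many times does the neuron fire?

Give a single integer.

Answer: 4

Derivation:
t=0: input=0 -> V=0
t=1: input=0 -> V=0
t=2: input=4 -> V=0 FIRE
t=3: input=4 -> V=0 FIRE
t=4: input=2 -> V=8
t=5: input=4 -> V=0 FIRE
t=6: input=4 -> V=0 FIRE
t=7: input=3 -> V=12
t=8: input=0 -> V=9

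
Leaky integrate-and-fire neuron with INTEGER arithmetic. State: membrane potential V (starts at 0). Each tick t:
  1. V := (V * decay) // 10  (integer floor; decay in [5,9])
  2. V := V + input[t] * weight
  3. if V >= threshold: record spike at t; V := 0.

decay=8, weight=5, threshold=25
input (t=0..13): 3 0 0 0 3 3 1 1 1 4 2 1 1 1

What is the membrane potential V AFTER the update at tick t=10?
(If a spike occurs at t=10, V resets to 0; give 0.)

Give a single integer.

Answer: 10

Derivation:
t=0: input=3 -> V=15
t=1: input=0 -> V=12
t=2: input=0 -> V=9
t=3: input=0 -> V=7
t=4: input=3 -> V=20
t=5: input=3 -> V=0 FIRE
t=6: input=1 -> V=5
t=7: input=1 -> V=9
t=8: input=1 -> V=12
t=9: input=4 -> V=0 FIRE
t=10: input=2 -> V=10
t=11: input=1 -> V=13
t=12: input=1 -> V=15
t=13: input=1 -> V=17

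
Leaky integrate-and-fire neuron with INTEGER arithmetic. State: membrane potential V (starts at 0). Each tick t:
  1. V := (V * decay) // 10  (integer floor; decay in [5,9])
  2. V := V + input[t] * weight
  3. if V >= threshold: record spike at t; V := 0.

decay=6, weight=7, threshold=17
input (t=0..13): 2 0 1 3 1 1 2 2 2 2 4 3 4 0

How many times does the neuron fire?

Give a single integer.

Answer: 6

Derivation:
t=0: input=2 -> V=14
t=1: input=0 -> V=8
t=2: input=1 -> V=11
t=3: input=3 -> V=0 FIRE
t=4: input=1 -> V=7
t=5: input=1 -> V=11
t=6: input=2 -> V=0 FIRE
t=7: input=2 -> V=14
t=8: input=2 -> V=0 FIRE
t=9: input=2 -> V=14
t=10: input=4 -> V=0 FIRE
t=11: input=3 -> V=0 FIRE
t=12: input=4 -> V=0 FIRE
t=13: input=0 -> V=0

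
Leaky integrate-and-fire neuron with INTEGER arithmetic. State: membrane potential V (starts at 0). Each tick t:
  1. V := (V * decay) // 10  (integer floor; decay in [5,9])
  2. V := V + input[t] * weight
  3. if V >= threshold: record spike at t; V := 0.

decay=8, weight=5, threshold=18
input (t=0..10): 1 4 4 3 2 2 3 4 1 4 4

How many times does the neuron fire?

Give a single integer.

Answer: 7

Derivation:
t=0: input=1 -> V=5
t=1: input=4 -> V=0 FIRE
t=2: input=4 -> V=0 FIRE
t=3: input=3 -> V=15
t=4: input=2 -> V=0 FIRE
t=5: input=2 -> V=10
t=6: input=3 -> V=0 FIRE
t=7: input=4 -> V=0 FIRE
t=8: input=1 -> V=5
t=9: input=4 -> V=0 FIRE
t=10: input=4 -> V=0 FIRE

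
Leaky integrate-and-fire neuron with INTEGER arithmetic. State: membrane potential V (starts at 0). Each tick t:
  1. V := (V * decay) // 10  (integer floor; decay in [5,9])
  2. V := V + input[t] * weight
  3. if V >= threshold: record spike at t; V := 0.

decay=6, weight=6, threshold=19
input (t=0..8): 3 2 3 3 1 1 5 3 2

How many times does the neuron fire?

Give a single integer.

t=0: input=3 -> V=18
t=1: input=2 -> V=0 FIRE
t=2: input=3 -> V=18
t=3: input=3 -> V=0 FIRE
t=4: input=1 -> V=6
t=5: input=1 -> V=9
t=6: input=5 -> V=0 FIRE
t=7: input=3 -> V=18
t=8: input=2 -> V=0 FIRE

Answer: 4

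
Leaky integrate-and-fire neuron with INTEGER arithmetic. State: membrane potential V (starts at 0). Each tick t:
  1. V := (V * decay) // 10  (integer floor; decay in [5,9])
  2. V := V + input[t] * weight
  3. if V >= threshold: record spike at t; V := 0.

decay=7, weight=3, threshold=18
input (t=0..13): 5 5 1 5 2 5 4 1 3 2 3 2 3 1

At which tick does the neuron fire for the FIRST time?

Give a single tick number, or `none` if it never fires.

t=0: input=5 -> V=15
t=1: input=5 -> V=0 FIRE
t=2: input=1 -> V=3
t=3: input=5 -> V=17
t=4: input=2 -> V=17
t=5: input=5 -> V=0 FIRE
t=6: input=4 -> V=12
t=7: input=1 -> V=11
t=8: input=3 -> V=16
t=9: input=2 -> V=17
t=10: input=3 -> V=0 FIRE
t=11: input=2 -> V=6
t=12: input=3 -> V=13
t=13: input=1 -> V=12

Answer: 1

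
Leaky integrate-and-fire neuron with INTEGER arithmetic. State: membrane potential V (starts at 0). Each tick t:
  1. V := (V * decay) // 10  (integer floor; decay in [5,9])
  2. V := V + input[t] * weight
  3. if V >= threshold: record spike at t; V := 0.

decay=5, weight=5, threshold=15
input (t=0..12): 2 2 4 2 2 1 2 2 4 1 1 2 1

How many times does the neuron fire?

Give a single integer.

t=0: input=2 -> V=10
t=1: input=2 -> V=0 FIRE
t=2: input=4 -> V=0 FIRE
t=3: input=2 -> V=10
t=4: input=2 -> V=0 FIRE
t=5: input=1 -> V=5
t=6: input=2 -> V=12
t=7: input=2 -> V=0 FIRE
t=8: input=4 -> V=0 FIRE
t=9: input=1 -> V=5
t=10: input=1 -> V=7
t=11: input=2 -> V=13
t=12: input=1 -> V=11

Answer: 5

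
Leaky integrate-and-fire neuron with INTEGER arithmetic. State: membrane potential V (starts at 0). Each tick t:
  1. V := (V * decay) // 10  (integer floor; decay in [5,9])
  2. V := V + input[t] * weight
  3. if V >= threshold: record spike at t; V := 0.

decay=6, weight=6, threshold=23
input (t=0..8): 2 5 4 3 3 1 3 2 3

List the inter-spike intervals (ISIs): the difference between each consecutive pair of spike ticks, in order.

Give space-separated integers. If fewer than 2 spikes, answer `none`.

Answer: 1 2 3

Derivation:
t=0: input=2 -> V=12
t=1: input=5 -> V=0 FIRE
t=2: input=4 -> V=0 FIRE
t=3: input=3 -> V=18
t=4: input=3 -> V=0 FIRE
t=5: input=1 -> V=6
t=6: input=3 -> V=21
t=7: input=2 -> V=0 FIRE
t=8: input=3 -> V=18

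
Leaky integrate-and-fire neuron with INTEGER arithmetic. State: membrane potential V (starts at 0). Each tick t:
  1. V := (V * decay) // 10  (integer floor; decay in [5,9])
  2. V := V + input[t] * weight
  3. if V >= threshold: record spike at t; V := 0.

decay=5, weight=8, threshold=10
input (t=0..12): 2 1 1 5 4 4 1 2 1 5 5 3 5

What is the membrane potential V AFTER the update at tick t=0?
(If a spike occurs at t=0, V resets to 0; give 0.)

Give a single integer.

t=0: input=2 -> V=0 FIRE
t=1: input=1 -> V=8
t=2: input=1 -> V=0 FIRE
t=3: input=5 -> V=0 FIRE
t=4: input=4 -> V=0 FIRE
t=5: input=4 -> V=0 FIRE
t=6: input=1 -> V=8
t=7: input=2 -> V=0 FIRE
t=8: input=1 -> V=8
t=9: input=5 -> V=0 FIRE
t=10: input=5 -> V=0 FIRE
t=11: input=3 -> V=0 FIRE
t=12: input=5 -> V=0 FIRE

Answer: 0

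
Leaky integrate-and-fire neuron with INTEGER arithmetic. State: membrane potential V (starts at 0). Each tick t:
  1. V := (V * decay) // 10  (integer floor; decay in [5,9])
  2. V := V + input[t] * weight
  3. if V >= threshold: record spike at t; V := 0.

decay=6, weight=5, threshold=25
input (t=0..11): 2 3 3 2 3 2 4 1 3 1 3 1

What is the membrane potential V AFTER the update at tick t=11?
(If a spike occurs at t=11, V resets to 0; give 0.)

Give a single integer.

t=0: input=2 -> V=10
t=1: input=3 -> V=21
t=2: input=3 -> V=0 FIRE
t=3: input=2 -> V=10
t=4: input=3 -> V=21
t=5: input=2 -> V=22
t=6: input=4 -> V=0 FIRE
t=7: input=1 -> V=5
t=8: input=3 -> V=18
t=9: input=1 -> V=15
t=10: input=3 -> V=24
t=11: input=1 -> V=19

Answer: 19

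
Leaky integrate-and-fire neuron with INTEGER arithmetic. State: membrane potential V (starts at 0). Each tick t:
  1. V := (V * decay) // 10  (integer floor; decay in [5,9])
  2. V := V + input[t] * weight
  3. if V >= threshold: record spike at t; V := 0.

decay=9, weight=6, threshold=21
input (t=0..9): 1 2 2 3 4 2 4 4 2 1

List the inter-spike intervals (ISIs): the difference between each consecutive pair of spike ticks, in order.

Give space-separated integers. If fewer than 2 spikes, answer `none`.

Answer: 2 2 1

Derivation:
t=0: input=1 -> V=6
t=1: input=2 -> V=17
t=2: input=2 -> V=0 FIRE
t=3: input=3 -> V=18
t=4: input=4 -> V=0 FIRE
t=5: input=2 -> V=12
t=6: input=4 -> V=0 FIRE
t=7: input=4 -> V=0 FIRE
t=8: input=2 -> V=12
t=9: input=1 -> V=16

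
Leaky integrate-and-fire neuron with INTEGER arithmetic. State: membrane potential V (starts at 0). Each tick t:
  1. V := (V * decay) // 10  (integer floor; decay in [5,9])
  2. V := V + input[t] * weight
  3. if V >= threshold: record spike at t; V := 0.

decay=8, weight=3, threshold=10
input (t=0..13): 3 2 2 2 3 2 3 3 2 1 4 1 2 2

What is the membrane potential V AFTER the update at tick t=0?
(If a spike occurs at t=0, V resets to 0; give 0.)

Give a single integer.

t=0: input=3 -> V=9
t=1: input=2 -> V=0 FIRE
t=2: input=2 -> V=6
t=3: input=2 -> V=0 FIRE
t=4: input=3 -> V=9
t=5: input=2 -> V=0 FIRE
t=6: input=3 -> V=9
t=7: input=3 -> V=0 FIRE
t=8: input=2 -> V=6
t=9: input=1 -> V=7
t=10: input=4 -> V=0 FIRE
t=11: input=1 -> V=3
t=12: input=2 -> V=8
t=13: input=2 -> V=0 FIRE

Answer: 9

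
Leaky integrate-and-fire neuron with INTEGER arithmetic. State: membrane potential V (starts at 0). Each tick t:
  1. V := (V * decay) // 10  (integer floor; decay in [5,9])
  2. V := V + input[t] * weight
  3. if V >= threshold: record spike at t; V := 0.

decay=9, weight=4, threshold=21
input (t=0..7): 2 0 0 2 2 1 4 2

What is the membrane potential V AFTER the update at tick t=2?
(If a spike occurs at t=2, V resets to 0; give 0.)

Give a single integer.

Answer: 6

Derivation:
t=0: input=2 -> V=8
t=1: input=0 -> V=7
t=2: input=0 -> V=6
t=3: input=2 -> V=13
t=4: input=2 -> V=19
t=5: input=1 -> V=0 FIRE
t=6: input=4 -> V=16
t=7: input=2 -> V=0 FIRE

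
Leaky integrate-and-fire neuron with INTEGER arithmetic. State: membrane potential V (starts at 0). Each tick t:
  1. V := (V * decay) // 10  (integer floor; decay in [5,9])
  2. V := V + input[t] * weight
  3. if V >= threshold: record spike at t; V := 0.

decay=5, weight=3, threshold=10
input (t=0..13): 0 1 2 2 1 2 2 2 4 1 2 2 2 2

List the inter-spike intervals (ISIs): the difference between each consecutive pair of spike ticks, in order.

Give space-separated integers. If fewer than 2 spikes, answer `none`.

Answer: 2 4

Derivation:
t=0: input=0 -> V=0
t=1: input=1 -> V=3
t=2: input=2 -> V=7
t=3: input=2 -> V=9
t=4: input=1 -> V=7
t=5: input=2 -> V=9
t=6: input=2 -> V=0 FIRE
t=7: input=2 -> V=6
t=8: input=4 -> V=0 FIRE
t=9: input=1 -> V=3
t=10: input=2 -> V=7
t=11: input=2 -> V=9
t=12: input=2 -> V=0 FIRE
t=13: input=2 -> V=6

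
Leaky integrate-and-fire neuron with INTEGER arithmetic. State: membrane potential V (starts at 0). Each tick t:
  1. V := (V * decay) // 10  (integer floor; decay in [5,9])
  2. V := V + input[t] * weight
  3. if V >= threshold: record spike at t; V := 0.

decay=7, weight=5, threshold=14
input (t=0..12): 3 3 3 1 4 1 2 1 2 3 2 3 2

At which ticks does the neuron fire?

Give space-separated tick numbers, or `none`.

Answer: 0 1 2 4 7 9 11

Derivation:
t=0: input=3 -> V=0 FIRE
t=1: input=3 -> V=0 FIRE
t=2: input=3 -> V=0 FIRE
t=3: input=1 -> V=5
t=4: input=4 -> V=0 FIRE
t=5: input=1 -> V=5
t=6: input=2 -> V=13
t=7: input=1 -> V=0 FIRE
t=8: input=2 -> V=10
t=9: input=3 -> V=0 FIRE
t=10: input=2 -> V=10
t=11: input=3 -> V=0 FIRE
t=12: input=2 -> V=10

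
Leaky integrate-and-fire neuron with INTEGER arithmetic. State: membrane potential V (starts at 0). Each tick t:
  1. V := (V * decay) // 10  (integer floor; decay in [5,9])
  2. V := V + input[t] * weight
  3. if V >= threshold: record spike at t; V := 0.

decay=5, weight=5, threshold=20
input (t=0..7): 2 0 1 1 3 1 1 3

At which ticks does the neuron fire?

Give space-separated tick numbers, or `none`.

Answer: 7

Derivation:
t=0: input=2 -> V=10
t=1: input=0 -> V=5
t=2: input=1 -> V=7
t=3: input=1 -> V=8
t=4: input=3 -> V=19
t=5: input=1 -> V=14
t=6: input=1 -> V=12
t=7: input=3 -> V=0 FIRE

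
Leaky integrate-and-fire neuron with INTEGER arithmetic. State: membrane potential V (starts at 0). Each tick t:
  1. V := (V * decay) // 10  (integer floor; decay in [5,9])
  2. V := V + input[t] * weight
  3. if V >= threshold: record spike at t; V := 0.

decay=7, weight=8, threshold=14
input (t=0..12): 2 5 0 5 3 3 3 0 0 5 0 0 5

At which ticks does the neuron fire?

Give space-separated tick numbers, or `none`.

t=0: input=2 -> V=0 FIRE
t=1: input=5 -> V=0 FIRE
t=2: input=0 -> V=0
t=3: input=5 -> V=0 FIRE
t=4: input=3 -> V=0 FIRE
t=5: input=3 -> V=0 FIRE
t=6: input=3 -> V=0 FIRE
t=7: input=0 -> V=0
t=8: input=0 -> V=0
t=9: input=5 -> V=0 FIRE
t=10: input=0 -> V=0
t=11: input=0 -> V=0
t=12: input=5 -> V=0 FIRE

Answer: 0 1 3 4 5 6 9 12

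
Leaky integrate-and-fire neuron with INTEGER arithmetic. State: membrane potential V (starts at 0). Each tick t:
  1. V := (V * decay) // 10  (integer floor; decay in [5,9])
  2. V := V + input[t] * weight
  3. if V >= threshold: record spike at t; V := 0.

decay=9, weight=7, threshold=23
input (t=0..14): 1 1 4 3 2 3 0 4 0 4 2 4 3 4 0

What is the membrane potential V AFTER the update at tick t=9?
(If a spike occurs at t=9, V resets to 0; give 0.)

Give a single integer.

Answer: 0

Derivation:
t=0: input=1 -> V=7
t=1: input=1 -> V=13
t=2: input=4 -> V=0 FIRE
t=3: input=3 -> V=21
t=4: input=2 -> V=0 FIRE
t=5: input=3 -> V=21
t=6: input=0 -> V=18
t=7: input=4 -> V=0 FIRE
t=8: input=0 -> V=0
t=9: input=4 -> V=0 FIRE
t=10: input=2 -> V=14
t=11: input=4 -> V=0 FIRE
t=12: input=3 -> V=21
t=13: input=4 -> V=0 FIRE
t=14: input=0 -> V=0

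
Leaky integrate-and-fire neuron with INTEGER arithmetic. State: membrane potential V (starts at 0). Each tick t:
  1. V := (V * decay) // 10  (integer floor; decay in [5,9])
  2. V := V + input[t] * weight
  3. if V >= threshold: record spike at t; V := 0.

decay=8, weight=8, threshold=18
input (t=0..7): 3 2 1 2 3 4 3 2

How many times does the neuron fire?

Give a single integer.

Answer: 5

Derivation:
t=0: input=3 -> V=0 FIRE
t=1: input=2 -> V=16
t=2: input=1 -> V=0 FIRE
t=3: input=2 -> V=16
t=4: input=3 -> V=0 FIRE
t=5: input=4 -> V=0 FIRE
t=6: input=3 -> V=0 FIRE
t=7: input=2 -> V=16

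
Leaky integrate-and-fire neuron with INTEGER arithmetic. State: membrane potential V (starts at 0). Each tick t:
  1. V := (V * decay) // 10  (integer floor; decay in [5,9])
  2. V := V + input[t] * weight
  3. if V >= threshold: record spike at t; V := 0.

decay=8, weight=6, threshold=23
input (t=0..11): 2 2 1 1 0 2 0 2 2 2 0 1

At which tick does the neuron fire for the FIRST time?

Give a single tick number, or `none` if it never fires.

t=0: input=2 -> V=12
t=1: input=2 -> V=21
t=2: input=1 -> V=22
t=3: input=1 -> V=0 FIRE
t=4: input=0 -> V=0
t=5: input=2 -> V=12
t=6: input=0 -> V=9
t=7: input=2 -> V=19
t=8: input=2 -> V=0 FIRE
t=9: input=2 -> V=12
t=10: input=0 -> V=9
t=11: input=1 -> V=13

Answer: 3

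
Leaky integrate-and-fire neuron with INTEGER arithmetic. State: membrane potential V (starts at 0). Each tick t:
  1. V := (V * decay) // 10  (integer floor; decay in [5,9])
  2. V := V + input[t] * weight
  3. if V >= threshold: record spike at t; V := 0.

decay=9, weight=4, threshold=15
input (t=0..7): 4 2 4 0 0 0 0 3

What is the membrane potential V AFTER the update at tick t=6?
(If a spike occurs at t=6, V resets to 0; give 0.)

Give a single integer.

t=0: input=4 -> V=0 FIRE
t=1: input=2 -> V=8
t=2: input=4 -> V=0 FIRE
t=3: input=0 -> V=0
t=4: input=0 -> V=0
t=5: input=0 -> V=0
t=6: input=0 -> V=0
t=7: input=3 -> V=12

Answer: 0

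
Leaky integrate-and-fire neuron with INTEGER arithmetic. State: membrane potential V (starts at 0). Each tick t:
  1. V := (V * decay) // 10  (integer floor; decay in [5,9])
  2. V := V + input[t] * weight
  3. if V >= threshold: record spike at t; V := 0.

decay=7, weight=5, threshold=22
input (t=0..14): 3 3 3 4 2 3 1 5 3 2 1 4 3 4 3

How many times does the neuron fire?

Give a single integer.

t=0: input=3 -> V=15
t=1: input=3 -> V=0 FIRE
t=2: input=3 -> V=15
t=3: input=4 -> V=0 FIRE
t=4: input=2 -> V=10
t=5: input=3 -> V=0 FIRE
t=6: input=1 -> V=5
t=7: input=5 -> V=0 FIRE
t=8: input=3 -> V=15
t=9: input=2 -> V=20
t=10: input=1 -> V=19
t=11: input=4 -> V=0 FIRE
t=12: input=3 -> V=15
t=13: input=4 -> V=0 FIRE
t=14: input=3 -> V=15

Answer: 6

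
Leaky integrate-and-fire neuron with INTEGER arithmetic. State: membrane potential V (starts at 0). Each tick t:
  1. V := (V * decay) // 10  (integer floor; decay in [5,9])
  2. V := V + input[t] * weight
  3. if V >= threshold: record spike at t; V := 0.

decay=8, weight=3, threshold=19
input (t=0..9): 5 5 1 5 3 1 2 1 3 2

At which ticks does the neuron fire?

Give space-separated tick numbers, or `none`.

t=0: input=5 -> V=15
t=1: input=5 -> V=0 FIRE
t=2: input=1 -> V=3
t=3: input=5 -> V=17
t=4: input=3 -> V=0 FIRE
t=5: input=1 -> V=3
t=6: input=2 -> V=8
t=7: input=1 -> V=9
t=8: input=3 -> V=16
t=9: input=2 -> V=18

Answer: 1 4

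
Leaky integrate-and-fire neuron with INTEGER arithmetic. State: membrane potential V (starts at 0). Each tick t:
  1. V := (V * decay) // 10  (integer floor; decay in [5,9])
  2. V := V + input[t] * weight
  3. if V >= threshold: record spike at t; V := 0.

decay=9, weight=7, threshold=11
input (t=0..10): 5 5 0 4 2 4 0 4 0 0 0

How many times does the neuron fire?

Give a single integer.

Answer: 6

Derivation:
t=0: input=5 -> V=0 FIRE
t=1: input=5 -> V=0 FIRE
t=2: input=0 -> V=0
t=3: input=4 -> V=0 FIRE
t=4: input=2 -> V=0 FIRE
t=5: input=4 -> V=0 FIRE
t=6: input=0 -> V=0
t=7: input=4 -> V=0 FIRE
t=8: input=0 -> V=0
t=9: input=0 -> V=0
t=10: input=0 -> V=0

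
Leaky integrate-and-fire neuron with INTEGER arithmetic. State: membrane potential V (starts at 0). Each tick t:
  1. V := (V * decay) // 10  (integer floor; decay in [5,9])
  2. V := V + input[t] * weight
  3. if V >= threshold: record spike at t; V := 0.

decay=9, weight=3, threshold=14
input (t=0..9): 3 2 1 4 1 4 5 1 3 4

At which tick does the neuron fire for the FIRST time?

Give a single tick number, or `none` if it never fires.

t=0: input=3 -> V=9
t=1: input=2 -> V=0 FIRE
t=2: input=1 -> V=3
t=3: input=4 -> V=0 FIRE
t=4: input=1 -> V=3
t=5: input=4 -> V=0 FIRE
t=6: input=5 -> V=0 FIRE
t=7: input=1 -> V=3
t=8: input=3 -> V=11
t=9: input=4 -> V=0 FIRE

Answer: 1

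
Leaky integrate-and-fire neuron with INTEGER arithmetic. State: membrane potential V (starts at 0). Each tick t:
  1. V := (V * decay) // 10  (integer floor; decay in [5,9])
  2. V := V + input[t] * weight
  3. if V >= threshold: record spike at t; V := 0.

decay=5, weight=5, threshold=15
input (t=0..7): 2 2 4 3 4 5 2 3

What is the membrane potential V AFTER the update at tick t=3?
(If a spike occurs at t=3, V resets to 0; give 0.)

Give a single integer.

t=0: input=2 -> V=10
t=1: input=2 -> V=0 FIRE
t=2: input=4 -> V=0 FIRE
t=3: input=3 -> V=0 FIRE
t=4: input=4 -> V=0 FIRE
t=5: input=5 -> V=0 FIRE
t=6: input=2 -> V=10
t=7: input=3 -> V=0 FIRE

Answer: 0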